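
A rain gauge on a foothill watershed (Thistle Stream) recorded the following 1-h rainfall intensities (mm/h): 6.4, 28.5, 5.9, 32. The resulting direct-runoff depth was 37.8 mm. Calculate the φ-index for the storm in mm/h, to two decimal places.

Only the 2 blocks with intensity above φ contribute runoff: 28.5, 32 mm/h.
Σ(I−φ)·Δt = d  ⇒  (28.5+32 − 2φ)·1 = 37.8
φ = (60.50 − 37.8/1) / 2 = 11.35 mm/h.

φ ≈ 11.35 mm/h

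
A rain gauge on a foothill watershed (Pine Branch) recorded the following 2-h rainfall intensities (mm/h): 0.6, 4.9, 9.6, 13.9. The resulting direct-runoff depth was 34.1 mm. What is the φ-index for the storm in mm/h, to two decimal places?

Only the 3 blocks with intensity above φ contribute runoff: 4.9, 9.6, 13.9 mm/h.
Σ(I−φ)·Δt = d  ⇒  (4.9+9.6+13.9 − 3φ)·2 = 34.1
φ = (28.40 − 34.1/2) / 3 = 3.78 mm/h.

φ ≈ 3.78 mm/h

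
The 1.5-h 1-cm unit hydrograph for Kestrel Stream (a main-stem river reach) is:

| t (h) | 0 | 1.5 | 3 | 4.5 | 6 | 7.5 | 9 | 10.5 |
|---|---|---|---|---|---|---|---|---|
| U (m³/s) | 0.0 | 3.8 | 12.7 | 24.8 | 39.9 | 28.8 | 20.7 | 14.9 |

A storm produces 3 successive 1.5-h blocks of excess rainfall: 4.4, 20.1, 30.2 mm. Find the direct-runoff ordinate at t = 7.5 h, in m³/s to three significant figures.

By discrete convolution, Q_j = Σ (P_i / 10 mm) · U_{j−i}.
At t = 7.5 h (j=5): Q = (4.4/10)·28.8 + (20.1/10)·39.9 + (30.2/10)·24.8 = 168 m³/s.

Q ≈ 168 m³/s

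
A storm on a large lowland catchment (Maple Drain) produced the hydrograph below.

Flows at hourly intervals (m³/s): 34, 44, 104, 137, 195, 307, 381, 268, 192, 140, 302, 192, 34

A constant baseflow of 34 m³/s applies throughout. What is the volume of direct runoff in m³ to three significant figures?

V ≈ 6.80 × 10^6 m³

Direct-runoff ordinates (Q − Q_b): 0.0, 10.0, 70.0, 103.0, 161.0, 273.0, 347.0, 234.0, 158.0, 106.0, 268.0, 158.0, 0.0 m³/s.
ΣQ_DR = 1888 m³/s.
With Δt = 1 h = 3600 s, V = ΣQ_DR · Δt = 1888 × 3600 = 6.80 × 10^6 m³.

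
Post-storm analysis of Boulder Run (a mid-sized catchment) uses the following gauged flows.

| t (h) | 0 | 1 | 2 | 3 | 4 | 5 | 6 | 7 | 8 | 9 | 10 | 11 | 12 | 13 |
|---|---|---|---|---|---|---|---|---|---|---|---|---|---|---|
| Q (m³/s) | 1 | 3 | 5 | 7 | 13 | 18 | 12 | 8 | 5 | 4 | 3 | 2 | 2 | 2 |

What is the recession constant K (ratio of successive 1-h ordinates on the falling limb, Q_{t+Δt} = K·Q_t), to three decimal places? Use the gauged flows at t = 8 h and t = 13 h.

K ≈ 0.833

Using the recession-limb readings at t = 8 h and t = 13 h: Q falls from 5 to 2 m³/s over 5 intervals.
K = (Q₂/Q₁)^(1/5) = (2/5)^(1/5) = 0.833.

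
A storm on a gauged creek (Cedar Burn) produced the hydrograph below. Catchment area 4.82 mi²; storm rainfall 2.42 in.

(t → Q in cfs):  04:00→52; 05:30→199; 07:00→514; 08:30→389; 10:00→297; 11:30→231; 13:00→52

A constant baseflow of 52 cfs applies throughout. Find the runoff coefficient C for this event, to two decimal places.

C ≈ 0.27

ΣQ_DR = 1370 cfs; V = ΣQ_DR·Δt = 7.398 × 10^6 ft³.
Runoff depth d = V / A = 0.6607 in.
C = d / P = 0.6607 / 2.42 = 0.27.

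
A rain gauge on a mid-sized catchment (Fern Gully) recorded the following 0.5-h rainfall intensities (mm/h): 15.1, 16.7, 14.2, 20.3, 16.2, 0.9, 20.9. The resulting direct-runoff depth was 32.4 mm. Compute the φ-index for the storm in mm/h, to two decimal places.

Only the 6 blocks with intensity above φ contribute runoff: 15.1, 16.7, 14.2, 20.3, 16.2, 20.9 mm/h.
Σ(I−φ)·Δt = d  ⇒  (15.1+16.7+14.2+20.3+16.2+20.9 − 6φ)·0.5 = 32.4
φ = (103.4 − 32.4/0.5) / 6 = 6.43 mm/h.

φ ≈ 6.43 mm/h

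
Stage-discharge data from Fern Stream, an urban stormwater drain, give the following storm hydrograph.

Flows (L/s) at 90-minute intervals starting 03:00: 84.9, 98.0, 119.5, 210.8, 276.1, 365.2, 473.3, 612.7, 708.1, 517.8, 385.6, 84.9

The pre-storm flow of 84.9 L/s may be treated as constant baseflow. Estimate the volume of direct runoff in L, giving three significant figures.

V ≈ 1.58 × 10^7 L

Direct-runoff ordinates (Q − Q_b): 0.0, 13.1, 34.6, 125.9, 191.2, 280.3, 388.4, 527.8, 623.2, 432.9, 300.7, 0.0 L/s.
ΣQ_DR = 2918 L/s.
With Δt = 1.5 h = 5400 s, V = ΣQ_DR · Δt = 2918 × 5400 = 1.58 × 10^7 L.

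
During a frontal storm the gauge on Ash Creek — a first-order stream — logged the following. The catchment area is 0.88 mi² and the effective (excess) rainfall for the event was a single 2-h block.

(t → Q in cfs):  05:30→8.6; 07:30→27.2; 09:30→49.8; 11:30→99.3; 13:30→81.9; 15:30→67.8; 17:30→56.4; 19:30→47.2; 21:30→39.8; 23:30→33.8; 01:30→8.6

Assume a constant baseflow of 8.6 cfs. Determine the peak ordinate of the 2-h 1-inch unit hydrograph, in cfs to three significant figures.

Direct runoff: 0.0, 18.6, 41.2, 90.7, 73.3, 59.2, 47.8, 38.6, 31.2, 25.2, 0.0 cfs; ΣQ_DR = 425.8 cfs, peak = 90.7 cfs.
Runoff depth d = ΣQ_DR·Δt / A = 425.8 × 7200 / (0.88 mi²) = 1.500 in.
The 1-inch UH is the DRH scaled by (1 in)/d, so U_p = 90.7 × 1/1.500 = 60.5 cfs.

U_p ≈ 60.5 cfs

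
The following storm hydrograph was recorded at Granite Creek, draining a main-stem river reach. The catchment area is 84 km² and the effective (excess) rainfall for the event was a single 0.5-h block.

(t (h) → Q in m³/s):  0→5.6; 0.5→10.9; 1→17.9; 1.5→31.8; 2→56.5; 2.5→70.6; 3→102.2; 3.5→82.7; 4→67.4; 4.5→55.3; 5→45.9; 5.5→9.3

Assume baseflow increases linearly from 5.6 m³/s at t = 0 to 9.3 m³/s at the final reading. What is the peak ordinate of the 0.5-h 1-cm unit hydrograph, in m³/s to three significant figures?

Direct runoff: 0.00, 4.96, 11.63, 25.19, 49.55, 63.32, 94.58, 74.75, 59.11, 46.67, 36.94, 0.00 m³/s; ΣQ_DR = 466.7 m³/s, peak = 94.58 m³/s.
Runoff depth d = ΣQ_DR·Δt / A = 466.7 × 1800 / (84 km²) = 10.00 mm.
The 1-cm UH is the DRH scaled by (10 mm)/d, so U_p = 94.58 × 10/10.00 = 94.6 m³/s.

U_p ≈ 94.6 m³/s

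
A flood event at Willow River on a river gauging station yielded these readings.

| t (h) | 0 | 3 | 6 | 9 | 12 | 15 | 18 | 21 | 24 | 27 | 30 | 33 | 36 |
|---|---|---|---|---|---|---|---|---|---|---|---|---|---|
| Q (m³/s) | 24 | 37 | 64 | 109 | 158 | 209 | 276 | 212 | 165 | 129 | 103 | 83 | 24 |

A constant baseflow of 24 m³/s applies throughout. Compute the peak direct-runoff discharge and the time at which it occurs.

Subtracting baseflow gives direct-runoff ordinates: 0.0, 13.0, 40.0, 85.0, 134.0, 185.0, 252.0, 188.0, 141.0, 105.0, 79.0, 59.0, 0.0 m³/s.
The maximum is 252.0 m³/s, occurring at the reading for t = 18 h.

Q_p = 252.0 m³/s at t = 18 h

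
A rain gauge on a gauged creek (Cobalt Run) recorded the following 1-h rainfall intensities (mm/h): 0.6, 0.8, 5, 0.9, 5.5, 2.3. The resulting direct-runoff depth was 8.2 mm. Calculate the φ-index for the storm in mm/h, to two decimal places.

φ ≈ 1.53 mm/h

Only the 3 blocks with intensity above φ contribute runoff: 5, 5.5, 2.3 mm/h.
Σ(I−φ)·Δt = d  ⇒  (5+5.5+2.3 − 3φ)·1 = 8.2
φ = (12.80 − 8.2/1) / 3 = 1.53 mm/h.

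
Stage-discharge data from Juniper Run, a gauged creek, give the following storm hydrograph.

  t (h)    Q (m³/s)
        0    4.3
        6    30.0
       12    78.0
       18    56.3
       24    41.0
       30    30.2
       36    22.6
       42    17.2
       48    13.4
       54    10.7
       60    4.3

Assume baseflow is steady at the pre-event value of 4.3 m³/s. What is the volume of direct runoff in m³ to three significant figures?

Direct-runoff ordinates (Q − Q_b): 0.0, 25.7, 73.7, 52.0, 36.7, 25.9, 18.3, 12.9, 9.1, 6.4, 0.0 m³/s.
ΣQ_DR = 260.7 m³/s.
With Δt = 6 h = 21600 s, V = ΣQ_DR · Δt = 260.7 × 21600 = 5.63 × 10^6 m³.

V ≈ 5.63 × 10^6 m³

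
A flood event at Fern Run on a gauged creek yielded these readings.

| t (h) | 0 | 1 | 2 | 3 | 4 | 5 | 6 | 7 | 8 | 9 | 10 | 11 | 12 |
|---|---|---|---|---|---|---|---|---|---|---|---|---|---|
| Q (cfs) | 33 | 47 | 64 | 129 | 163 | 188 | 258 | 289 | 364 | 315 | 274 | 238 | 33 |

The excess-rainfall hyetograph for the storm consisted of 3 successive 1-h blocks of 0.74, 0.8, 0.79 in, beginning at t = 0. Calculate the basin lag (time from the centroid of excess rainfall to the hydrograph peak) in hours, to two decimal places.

t_L ≈ 6.48 h

Centroid of excess rainfall: t_c = Σ P_i·t̄_i / ΣP_i = 1.5215 h (block centres at 0.5, 1.5, 2.5 h).
Hydrograph peak occurs at t = 8 h, so basin lag t_L = 8 − 1.5215 = 6.48 h.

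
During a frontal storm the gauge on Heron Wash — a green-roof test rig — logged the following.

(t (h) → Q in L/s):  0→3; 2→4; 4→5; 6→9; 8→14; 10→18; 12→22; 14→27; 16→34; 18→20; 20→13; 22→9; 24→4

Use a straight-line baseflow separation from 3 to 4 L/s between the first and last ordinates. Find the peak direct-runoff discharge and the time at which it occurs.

Q_p = 30.33 L/s at t = 16 h

Subtracting baseflow gives direct-runoff ordinates: 0.00, 0.92, 1.83, 5.75, 10.67, 14.58, 18.50, 23.42, 30.33, 16.25, 9.17, 5.08, 0.00 L/s.
The maximum is 30.33 L/s, occurring at the reading for t = 16 h.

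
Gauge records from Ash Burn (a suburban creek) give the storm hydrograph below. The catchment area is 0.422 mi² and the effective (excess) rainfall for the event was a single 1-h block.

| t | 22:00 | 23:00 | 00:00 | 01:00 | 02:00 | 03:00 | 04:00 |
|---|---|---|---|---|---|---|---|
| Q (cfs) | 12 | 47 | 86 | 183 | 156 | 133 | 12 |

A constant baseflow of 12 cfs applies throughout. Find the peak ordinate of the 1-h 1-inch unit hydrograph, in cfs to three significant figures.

Direct runoff: 0.0, 35.0, 74.0, 171.0, 144.0, 121.0, 0.0 cfs; ΣQ_DR = 545.0 cfs, peak = 171.0 cfs.
Runoff depth d = ΣQ_DR·Δt / A = 545.0 × 3600 / (0.422 mi²) = 2.001 in.
The 1-inch UH is the DRH scaled by (1 in)/d, so U_p = 171.0 × 1/2.001 = 85.4 cfs.

U_p ≈ 85.4 cfs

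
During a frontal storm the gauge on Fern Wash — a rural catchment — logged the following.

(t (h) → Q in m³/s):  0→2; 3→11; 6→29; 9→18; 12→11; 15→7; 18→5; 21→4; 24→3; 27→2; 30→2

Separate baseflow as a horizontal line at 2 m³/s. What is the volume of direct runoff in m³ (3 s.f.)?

Direct-runoff ordinates (Q − Q_b): 0.0, 9.0, 27.0, 16.0, 9.0, 5.0, 3.0, 2.0, 1.0, 0.0, 0.0 m³/s.
ΣQ_DR = 72.00 m³/s.
With Δt = 3 h = 10800 s, V = ΣQ_DR · Δt = 72.00 × 10800 = 7.78 × 10^5 m³.

V ≈ 7.78 × 10^5 m³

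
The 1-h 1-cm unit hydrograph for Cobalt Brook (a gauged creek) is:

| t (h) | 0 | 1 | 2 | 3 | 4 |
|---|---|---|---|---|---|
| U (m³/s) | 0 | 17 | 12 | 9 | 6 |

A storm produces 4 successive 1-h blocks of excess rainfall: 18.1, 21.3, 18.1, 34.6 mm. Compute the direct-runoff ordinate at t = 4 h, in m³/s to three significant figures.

By discrete convolution, Q_j = Σ (P_i / 10 mm) · U_{j−i}.
At t = 4 h (j=4): Q = (18.1/10)·6 + (21.3/10)·9 + (18.1/10)·12 + (34.6/10)·17 = 111 m³/s.

Q ≈ 111 m³/s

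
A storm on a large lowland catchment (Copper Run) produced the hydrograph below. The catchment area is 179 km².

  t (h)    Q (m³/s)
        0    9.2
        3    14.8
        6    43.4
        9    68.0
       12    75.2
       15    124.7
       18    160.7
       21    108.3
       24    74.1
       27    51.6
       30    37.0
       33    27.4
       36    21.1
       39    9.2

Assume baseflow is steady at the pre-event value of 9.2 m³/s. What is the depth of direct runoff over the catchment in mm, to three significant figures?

d ≈ 42.0 mm

Direct runoff: 0.0, 5.6, 34.2, 58.8, 66.0, 115.5, 151.5, 99.1, 64.9, 42.4, 27.8, 18.2, 11.9, 0.0 m³/s; ΣQ_DR = 695.9 m³/s.
V = ΣQ_DR · Δt = 695.9 × 10800 s = 7.516 × 10^6 m³.
Over A = 179 km², depth = V / A = 42.0 mm.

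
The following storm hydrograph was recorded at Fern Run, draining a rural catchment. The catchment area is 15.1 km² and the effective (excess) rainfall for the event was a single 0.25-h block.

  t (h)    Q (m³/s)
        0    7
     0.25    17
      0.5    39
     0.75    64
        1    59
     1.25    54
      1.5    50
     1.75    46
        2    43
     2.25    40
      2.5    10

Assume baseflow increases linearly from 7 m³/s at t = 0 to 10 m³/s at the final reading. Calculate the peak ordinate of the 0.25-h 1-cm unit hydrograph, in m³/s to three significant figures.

Direct runoff: 0.00, 9.70, 31.40, 56.10, 50.80, 45.50, 41.20, 36.90, 33.60, 30.30, 0.00 m³/s; ΣQ_DR = 335.5 m³/s, peak = 56.10 m³/s.
Runoff depth d = ΣQ_DR·Δt / A = 335.5 × 900 / (15.1 km²) = 20.00 mm.
The 1-cm UH is the DRH scaled by (10 mm)/d, so U_p = 56.10 × 10/20.00 = 28.1 m³/s.

U_p ≈ 28.1 m³/s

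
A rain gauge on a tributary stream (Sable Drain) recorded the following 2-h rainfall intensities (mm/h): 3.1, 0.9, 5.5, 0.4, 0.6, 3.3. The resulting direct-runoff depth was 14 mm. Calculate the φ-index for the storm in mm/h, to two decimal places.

φ ≈ 1.63 mm/h

Only the 3 blocks with intensity above φ contribute runoff: 3.1, 5.5, 3.3 mm/h.
Σ(I−φ)·Δt = d  ⇒  (3.1+5.5+3.3 − 3φ)·2 = 14
φ = (11.90 − 14/2) / 3 = 1.63 mm/h.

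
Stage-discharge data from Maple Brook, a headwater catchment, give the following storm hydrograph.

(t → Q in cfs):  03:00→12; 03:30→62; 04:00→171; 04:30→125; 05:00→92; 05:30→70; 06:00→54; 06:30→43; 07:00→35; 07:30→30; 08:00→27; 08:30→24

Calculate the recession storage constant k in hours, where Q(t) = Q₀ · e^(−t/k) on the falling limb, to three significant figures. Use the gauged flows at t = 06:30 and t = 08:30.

On the falling limb, Q drops from 43 to 24 cfs between t = 06:30 and t = 08:30 (Δt = 2 h).
k = −Δt / ln(Q₂/Q₁) = −2 / ln(24/43) = 3.43 h.

k ≈ 3.43 h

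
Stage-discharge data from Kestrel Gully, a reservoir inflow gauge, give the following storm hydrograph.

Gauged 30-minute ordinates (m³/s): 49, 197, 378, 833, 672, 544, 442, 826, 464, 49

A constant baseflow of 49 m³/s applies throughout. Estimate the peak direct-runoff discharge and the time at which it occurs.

Q_p = 784.0 m³/s at t = 1.5 h

Subtracting baseflow gives direct-runoff ordinates: 0.0, 148.0, 329.0, 784.0, 623.0, 495.0, 393.0, 777.0, 415.0, 0.0 m³/s.
The maximum is 784.0 m³/s, occurring at the reading for t = 1.5 h.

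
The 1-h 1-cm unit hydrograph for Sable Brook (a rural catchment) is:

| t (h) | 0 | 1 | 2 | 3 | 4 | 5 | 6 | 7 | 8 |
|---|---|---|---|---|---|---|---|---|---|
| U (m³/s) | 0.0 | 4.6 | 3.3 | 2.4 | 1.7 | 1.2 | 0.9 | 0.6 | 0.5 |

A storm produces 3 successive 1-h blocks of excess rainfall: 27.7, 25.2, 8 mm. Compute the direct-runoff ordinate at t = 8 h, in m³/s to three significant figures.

By discrete convolution, Q_j = Σ (P_i / 10 mm) · U_{j−i}.
At t = 8 h (j=8): Q = (27.7/10)·0.5 + (25.2/10)·0.6 + (8/10)·0.9 = 3.62 m³/s.

Q ≈ 3.62 m³/s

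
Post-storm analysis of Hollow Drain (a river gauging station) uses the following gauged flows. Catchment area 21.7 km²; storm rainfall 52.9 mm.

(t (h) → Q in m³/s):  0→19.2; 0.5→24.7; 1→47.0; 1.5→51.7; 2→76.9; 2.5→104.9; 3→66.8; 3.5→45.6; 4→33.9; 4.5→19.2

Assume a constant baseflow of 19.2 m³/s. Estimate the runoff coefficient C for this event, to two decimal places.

C ≈ 0.47

ΣQ_DR = 297.9 m³/s; V = ΣQ_DR·Δt = 5.362 × 10^5 m³.
Runoff depth d = V / A = 24.71 mm.
C = d / P = 24.71 / 52.9 = 0.47.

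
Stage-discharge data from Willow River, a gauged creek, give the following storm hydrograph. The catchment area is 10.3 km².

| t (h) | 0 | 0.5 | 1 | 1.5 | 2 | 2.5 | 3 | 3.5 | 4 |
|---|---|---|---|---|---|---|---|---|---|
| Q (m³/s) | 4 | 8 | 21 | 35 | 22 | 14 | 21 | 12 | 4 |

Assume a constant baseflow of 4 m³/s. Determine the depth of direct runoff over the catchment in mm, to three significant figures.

d ≈ 18.3 mm

Direct runoff: 0.0, 4.0, 17.0, 31.0, 18.0, 10.0, 17.0, 8.0, 0.0 m³/s; ΣQ_DR = 105.0 m³/s.
V = ΣQ_DR · Δt = 105.0 × 1800 s = 1.890 × 10^5 m³.
Over A = 10.3 km², depth = V / A = 18.3 mm.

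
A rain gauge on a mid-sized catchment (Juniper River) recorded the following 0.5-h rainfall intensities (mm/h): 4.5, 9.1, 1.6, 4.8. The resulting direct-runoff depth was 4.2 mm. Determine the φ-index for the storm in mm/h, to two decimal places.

φ ≈ 3.33 mm/h

Only the 3 blocks with intensity above φ contribute runoff: 4.5, 9.1, 4.8 mm/h.
Σ(I−φ)·Δt = d  ⇒  (4.5+9.1+4.8 − 3φ)·0.5 = 4.2
φ = (18.40 − 4.2/0.5) / 3 = 3.33 mm/h.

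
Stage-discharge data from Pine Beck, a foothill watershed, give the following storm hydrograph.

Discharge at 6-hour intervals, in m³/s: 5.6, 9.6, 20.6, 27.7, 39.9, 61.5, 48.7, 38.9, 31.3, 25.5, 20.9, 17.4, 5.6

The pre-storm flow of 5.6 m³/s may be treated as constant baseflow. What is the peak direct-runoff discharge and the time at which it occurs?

Subtracting baseflow gives direct-runoff ordinates: 0.0, 4.0, 15.0, 22.1, 34.3, 55.9, 43.1, 33.3, 25.7, 19.9, 15.3, 11.8, 0.0 m³/s.
The maximum is 55.9 m³/s, occurring at the reading for t = 30 h.

Q_p = 55.9 m³/s at t = 30 h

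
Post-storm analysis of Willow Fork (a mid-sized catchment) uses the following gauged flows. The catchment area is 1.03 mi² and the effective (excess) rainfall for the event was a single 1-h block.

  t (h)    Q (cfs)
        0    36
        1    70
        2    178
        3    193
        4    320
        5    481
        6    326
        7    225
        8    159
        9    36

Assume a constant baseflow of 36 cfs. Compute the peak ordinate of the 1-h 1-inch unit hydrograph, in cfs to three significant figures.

U_p ≈ 178 cfs

Direct runoff: 0.0, 34.0, 142.0, 157.0, 284.0, 445.0, 290.0, 189.0, 123.0, 0.0 cfs; ΣQ_DR = 1664 cfs, peak = 445.0 cfs.
Runoff depth d = ΣQ_DR·Δt / A = 1664 × 3600 / (1.03 mi²) = 2.503 in.
The 1-inch UH is the DRH scaled by (1 in)/d, so U_p = 445.0 × 1/2.503 = 178 cfs.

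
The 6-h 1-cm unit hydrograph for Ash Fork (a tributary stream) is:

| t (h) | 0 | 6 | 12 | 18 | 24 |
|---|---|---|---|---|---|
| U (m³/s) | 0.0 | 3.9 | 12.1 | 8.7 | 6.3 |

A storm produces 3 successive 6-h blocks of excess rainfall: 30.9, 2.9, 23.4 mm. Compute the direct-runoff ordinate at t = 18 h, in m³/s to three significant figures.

By discrete convolution, Q_j = Σ (P_i / 10 mm) · U_{j−i}.
At t = 18 h (j=3): Q = (30.9/10)·8.7 + (2.9/10)·12.1 + (23.4/10)·3.9 = 39.5 m³/s.

Q ≈ 39.5 m³/s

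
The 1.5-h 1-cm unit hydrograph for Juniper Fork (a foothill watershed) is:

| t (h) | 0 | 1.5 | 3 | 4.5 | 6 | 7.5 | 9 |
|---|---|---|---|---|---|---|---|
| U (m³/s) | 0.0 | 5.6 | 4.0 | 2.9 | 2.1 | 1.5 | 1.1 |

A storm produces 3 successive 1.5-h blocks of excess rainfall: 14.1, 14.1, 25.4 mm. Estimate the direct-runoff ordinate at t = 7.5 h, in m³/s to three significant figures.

Q ≈ 12.4 m³/s

By discrete convolution, Q_j = Σ (P_i / 10 mm) · U_{j−i}.
At t = 7.5 h (j=5): Q = (14.1/10)·1.5 + (14.1/10)·2.1 + (25.4/10)·2.9 = 12.4 m³/s.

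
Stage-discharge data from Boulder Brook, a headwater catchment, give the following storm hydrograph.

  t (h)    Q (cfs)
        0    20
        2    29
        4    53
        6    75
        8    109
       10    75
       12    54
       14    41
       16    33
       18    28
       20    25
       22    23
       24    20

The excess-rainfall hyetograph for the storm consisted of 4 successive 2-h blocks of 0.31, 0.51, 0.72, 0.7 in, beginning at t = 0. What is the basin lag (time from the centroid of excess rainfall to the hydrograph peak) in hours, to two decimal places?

t_L ≈ 3.38 h

Centroid of excess rainfall: t_c = Σ P_i·t̄_i / ΣP_i = 4.6161 h (block centres at 1, 3, 5, 7 h).
Hydrograph peak occurs at t = 8 h, so basin lag t_L = 8 − 4.6161 = 3.38 h.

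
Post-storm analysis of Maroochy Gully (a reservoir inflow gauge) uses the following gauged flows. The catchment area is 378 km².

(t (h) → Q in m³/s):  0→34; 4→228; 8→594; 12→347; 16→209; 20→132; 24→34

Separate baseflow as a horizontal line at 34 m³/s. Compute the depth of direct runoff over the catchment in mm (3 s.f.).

d ≈ 51.0 mm

Direct runoff: 0.0, 194.0, 560.0, 313.0, 175.0, 98.0, 0.0 m³/s; ΣQ_DR = 1340 m³/s.
V = ΣQ_DR · Δt = 1340 × 14400 s = 1.930 × 10^7 m³.
Over A = 378 km², depth = V / A = 51.0 mm.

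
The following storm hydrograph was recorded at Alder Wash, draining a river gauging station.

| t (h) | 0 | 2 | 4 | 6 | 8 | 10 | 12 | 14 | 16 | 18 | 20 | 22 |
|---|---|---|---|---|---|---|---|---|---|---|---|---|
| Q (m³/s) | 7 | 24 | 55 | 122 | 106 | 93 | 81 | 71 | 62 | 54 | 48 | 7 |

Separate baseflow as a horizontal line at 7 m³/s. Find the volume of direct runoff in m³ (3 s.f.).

Direct-runoff ordinates (Q − Q_b): 0.0, 17.0, 48.0, 115.0, 99.0, 86.0, 74.0, 64.0, 55.0, 47.0, 41.0, 0.0 m³/s.
ΣQ_DR = 646.0 m³/s.
With Δt = 2 h = 7200 s, V = ΣQ_DR · Δt = 646.0 × 7200 = 4.65 × 10^6 m³.

V ≈ 4.65 × 10^6 m³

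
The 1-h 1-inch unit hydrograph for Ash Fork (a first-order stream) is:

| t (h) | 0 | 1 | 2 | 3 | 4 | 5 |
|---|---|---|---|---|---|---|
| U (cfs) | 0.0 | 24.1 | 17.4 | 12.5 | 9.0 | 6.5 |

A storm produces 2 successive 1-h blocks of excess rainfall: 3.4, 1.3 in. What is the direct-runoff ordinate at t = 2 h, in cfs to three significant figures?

Q ≈ 90.5 cfs

By discrete convolution, Q_j = Σ (P_i / 1 in) · U_{j−i}.
At t = 2 h (j=2): Q = (3.4/1)·17.4 + (1.3/1)·24.1 = 90.5 cfs.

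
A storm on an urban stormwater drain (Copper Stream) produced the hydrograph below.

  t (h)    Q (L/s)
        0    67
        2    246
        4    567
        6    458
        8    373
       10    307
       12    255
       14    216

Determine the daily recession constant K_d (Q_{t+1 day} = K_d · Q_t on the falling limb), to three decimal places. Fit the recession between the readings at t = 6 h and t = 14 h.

Between t = 6 h and t = 14 h the flow falls from 458 to 216 L/s over 4×2 h = 8 h.
Per-interval ratio K = (216/458)^(1/4) = 0.8287; K_d = K^(24/2) = 0.105.

K_d ≈ 0.105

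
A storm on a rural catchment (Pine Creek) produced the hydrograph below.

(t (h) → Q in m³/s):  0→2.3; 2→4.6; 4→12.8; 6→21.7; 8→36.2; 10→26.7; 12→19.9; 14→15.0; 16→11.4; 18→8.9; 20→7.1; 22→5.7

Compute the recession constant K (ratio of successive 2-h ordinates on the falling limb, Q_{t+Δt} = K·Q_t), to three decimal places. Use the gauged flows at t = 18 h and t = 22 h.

Using the recession-limb readings at t = 18 h and t = 22 h: Q falls from 8.9 to 5.7 m³/s over 2 intervals.
K = (Q₂/Q₁)^(1/2) = (5.7/8.9)^(1/2) = 0.800.

K ≈ 0.800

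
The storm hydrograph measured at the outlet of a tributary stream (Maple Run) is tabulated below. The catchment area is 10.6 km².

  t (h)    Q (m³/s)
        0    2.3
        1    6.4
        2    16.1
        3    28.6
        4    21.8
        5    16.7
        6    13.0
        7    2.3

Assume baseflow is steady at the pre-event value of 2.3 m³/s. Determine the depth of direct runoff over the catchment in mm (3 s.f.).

Direct runoff: 0.0, 4.1, 13.8, 26.3, 19.5, 14.4, 10.7, 0.0 m³/s; ΣQ_DR = 88.80 m³/s.
V = ΣQ_DR · Δt = 88.80 × 3600 s = 3.197 × 10^5 m³.
Over A = 10.6 km², depth = V / A = 30.2 mm.

d ≈ 30.2 mm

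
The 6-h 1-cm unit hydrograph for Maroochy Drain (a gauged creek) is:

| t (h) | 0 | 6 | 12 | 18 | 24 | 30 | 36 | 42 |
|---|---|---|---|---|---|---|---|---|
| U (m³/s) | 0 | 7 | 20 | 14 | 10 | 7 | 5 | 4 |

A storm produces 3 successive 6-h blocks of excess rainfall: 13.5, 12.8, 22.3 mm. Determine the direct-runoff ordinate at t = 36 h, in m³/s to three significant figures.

By discrete convolution, Q_j = Σ (P_i / 10 mm) · U_{j−i}.
At t = 36 h (j=6): Q = (13.5/10)·5 + (12.8/10)·7 + (22.3/10)·10 = 38.0 m³/s.

Q ≈ 38.0 m³/s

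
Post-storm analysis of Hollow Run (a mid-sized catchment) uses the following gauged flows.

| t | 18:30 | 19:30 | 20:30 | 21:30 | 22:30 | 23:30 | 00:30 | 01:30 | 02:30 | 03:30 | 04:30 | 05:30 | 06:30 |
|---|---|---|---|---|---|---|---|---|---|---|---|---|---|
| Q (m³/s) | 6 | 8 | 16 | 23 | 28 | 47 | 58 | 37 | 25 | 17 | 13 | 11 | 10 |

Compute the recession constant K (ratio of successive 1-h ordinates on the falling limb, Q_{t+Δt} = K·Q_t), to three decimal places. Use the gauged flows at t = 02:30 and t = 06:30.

K ≈ 0.795

Using the recession-limb readings at t = 02:30 and t = 06:30: Q falls from 25 to 10 m³/s over 4 intervals.
K = (Q₂/Q₁)^(1/4) = (10/25)^(1/4) = 0.795.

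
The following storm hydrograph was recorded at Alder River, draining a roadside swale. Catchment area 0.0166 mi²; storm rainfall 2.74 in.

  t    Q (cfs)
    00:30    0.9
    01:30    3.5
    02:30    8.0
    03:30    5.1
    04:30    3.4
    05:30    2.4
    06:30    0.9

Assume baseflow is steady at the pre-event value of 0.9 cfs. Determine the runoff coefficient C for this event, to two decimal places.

ΣQ_DR = 17.90 cfs; V = ΣQ_DR·Δt = 64440 ft³.
Runoff depth d = V / A = 1.671 in.
C = d / P = 1.671 / 2.74 = 0.61.

C ≈ 0.61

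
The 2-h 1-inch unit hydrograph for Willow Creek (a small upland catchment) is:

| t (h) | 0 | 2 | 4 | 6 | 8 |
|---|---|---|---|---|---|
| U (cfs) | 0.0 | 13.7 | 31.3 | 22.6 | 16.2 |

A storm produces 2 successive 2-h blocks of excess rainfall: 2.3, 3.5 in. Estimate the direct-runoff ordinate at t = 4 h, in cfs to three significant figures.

Q ≈ 120 cfs

By discrete convolution, Q_j = Σ (P_i / 1 in) · U_{j−i}.
At t = 4 h (j=2): Q = (2.3/1)·31.3 + (3.5/1)·13.7 = 120 cfs.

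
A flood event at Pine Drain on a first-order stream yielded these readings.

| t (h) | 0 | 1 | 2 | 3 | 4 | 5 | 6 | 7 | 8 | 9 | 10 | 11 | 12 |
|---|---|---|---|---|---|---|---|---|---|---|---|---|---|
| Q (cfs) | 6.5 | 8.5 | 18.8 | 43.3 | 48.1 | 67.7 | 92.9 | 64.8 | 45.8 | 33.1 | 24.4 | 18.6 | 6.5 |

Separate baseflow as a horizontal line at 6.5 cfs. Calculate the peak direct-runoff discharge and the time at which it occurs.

Subtracting baseflow gives direct-runoff ordinates: 0.0, 2.0, 12.3, 36.8, 41.6, 61.2, 86.4, 58.3, 39.3, 26.6, 17.9, 12.1, 0.0 cfs.
The maximum is 86.4 cfs, occurring at the reading for t = 6 h.

Q_p = 86.4 cfs at t = 6 h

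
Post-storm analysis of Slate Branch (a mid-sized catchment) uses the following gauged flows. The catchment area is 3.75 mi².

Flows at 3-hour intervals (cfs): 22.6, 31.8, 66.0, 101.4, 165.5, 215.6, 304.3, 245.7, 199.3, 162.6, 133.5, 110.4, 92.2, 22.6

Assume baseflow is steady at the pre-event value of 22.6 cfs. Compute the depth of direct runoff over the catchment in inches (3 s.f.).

d ≈ 1.93 in

Direct runoff: 0.0, 9.2, 43.4, 78.8, 142.9, 193.0, 281.7, 223.1, 176.7, 140.0, 110.9, 87.8, 69.6, 0.0 cfs; ΣQ_DR = 1557 cfs.
V = ΣQ_DR · Δt = 1557 × 10800 s = 1.682 × 10^7 ft³.
Over A = 3.75 mi², depth = V / A = 1.93 in.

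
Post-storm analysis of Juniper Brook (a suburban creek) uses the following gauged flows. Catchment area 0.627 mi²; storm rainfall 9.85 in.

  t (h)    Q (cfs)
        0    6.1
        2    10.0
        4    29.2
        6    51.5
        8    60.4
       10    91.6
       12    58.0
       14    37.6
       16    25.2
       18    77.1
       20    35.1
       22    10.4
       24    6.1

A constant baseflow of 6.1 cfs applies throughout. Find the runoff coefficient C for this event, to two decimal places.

C ≈ 0.21

ΣQ_DR = 419.0 cfs; V = ΣQ_DR·Δt = 3.017 × 10^6 ft³.
Runoff depth d = V / A = 2.071 in.
C = d / P = 2.071 / 9.85 = 0.21.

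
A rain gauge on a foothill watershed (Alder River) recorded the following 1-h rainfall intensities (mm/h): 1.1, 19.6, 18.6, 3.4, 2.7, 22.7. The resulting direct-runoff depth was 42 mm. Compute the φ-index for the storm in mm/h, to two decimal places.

φ ≈ 6.30 mm/h

Only the 3 blocks with intensity above φ contribute runoff: 19.6, 18.6, 22.7 mm/h.
Σ(I−φ)·Δt = d  ⇒  (19.6+18.6+22.7 − 3φ)·1 = 42
φ = (60.90 − 42/1) / 3 = 6.30 mm/h.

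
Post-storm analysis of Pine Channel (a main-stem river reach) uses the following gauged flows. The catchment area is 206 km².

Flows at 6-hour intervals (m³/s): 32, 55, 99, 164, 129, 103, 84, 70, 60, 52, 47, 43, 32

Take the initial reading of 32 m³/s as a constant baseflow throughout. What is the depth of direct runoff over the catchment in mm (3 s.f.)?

Direct runoff: 0.0, 23.0, 67.0, 132.0, 97.0, 71.0, 52.0, 38.0, 28.0, 20.0, 15.0, 11.0, 0.0 m³/s; ΣQ_DR = 554.0 m³/s.
V = ΣQ_DR · Δt = 554.0 × 21600 s = 1.197 × 10^7 m³.
Over A = 206 km², depth = V / A = 58.1 mm.

d ≈ 58.1 mm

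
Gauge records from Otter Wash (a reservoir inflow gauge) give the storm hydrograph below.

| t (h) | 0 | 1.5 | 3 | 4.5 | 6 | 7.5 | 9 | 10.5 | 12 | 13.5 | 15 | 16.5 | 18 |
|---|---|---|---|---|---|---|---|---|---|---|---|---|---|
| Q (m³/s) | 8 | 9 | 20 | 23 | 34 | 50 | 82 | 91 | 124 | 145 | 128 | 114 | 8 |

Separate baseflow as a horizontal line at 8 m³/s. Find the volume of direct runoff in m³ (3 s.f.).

V ≈ 3.95 × 10^6 m³

Direct-runoff ordinates (Q − Q_b): 0.0, 1.0, 12.0, 15.0, 26.0, 42.0, 74.0, 83.0, 116.0, 137.0, 120.0, 106.0, 0.0 m³/s.
ΣQ_DR = 732.0 m³/s.
With Δt = 1.5 h = 5400 s, V = ΣQ_DR · Δt = 732.0 × 5400 = 3.95 × 10^6 m³.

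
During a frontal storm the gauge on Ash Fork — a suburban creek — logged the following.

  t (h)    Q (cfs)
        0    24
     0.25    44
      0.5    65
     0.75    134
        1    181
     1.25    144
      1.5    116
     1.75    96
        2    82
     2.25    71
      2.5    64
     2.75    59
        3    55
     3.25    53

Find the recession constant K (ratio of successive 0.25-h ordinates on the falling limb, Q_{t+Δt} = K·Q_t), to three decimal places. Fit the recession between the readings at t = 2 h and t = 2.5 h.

K ≈ 0.883

Using the recession-limb readings at t = 2 h and t = 2.5 h: Q falls from 82 to 64 cfs over 2 intervals.
K = (Q₂/Q₁)^(1/2) = (64/82)^(1/2) = 0.883.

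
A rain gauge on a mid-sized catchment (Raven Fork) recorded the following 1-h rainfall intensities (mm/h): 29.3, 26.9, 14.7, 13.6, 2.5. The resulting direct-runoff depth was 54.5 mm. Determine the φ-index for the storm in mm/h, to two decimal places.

φ ≈ 7.50 mm/h

Only the 4 blocks with intensity above φ contribute runoff: 29.3, 26.9, 14.7, 13.6 mm/h.
Σ(I−φ)·Δt = d  ⇒  (29.3+26.9+14.7+13.6 − 4φ)·1 = 54.5
φ = (84.50 − 54.5/1) / 4 = 7.50 mm/h.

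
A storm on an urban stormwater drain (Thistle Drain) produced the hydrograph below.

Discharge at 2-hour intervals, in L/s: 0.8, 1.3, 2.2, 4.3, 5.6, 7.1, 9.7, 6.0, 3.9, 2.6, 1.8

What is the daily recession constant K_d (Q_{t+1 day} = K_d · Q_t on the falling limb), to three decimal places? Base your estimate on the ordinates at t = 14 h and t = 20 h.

K_d ≈ 0.008

Between t = 14 h and t = 20 h the flow falls from 6.0 to 1.8 L/s over 3×2 h = 6 h.
Per-interval ratio K = (1.8/6.0)^(1/3) = 0.6694; K_d = K^(24/2) = 0.008.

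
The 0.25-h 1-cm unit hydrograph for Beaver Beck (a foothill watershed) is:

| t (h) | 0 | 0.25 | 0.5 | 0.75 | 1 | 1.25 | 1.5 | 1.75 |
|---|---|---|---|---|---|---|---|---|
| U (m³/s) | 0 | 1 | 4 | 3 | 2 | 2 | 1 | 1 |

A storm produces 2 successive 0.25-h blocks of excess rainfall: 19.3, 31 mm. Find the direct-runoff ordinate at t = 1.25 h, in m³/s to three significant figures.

Q ≈ 10.1 m³/s

By discrete convolution, Q_j = Σ (P_i / 10 mm) · U_{j−i}.
At t = 1.25 h (j=5): Q = (19.3/10)·2 + (31/10)·2 = 10.1 m³/s.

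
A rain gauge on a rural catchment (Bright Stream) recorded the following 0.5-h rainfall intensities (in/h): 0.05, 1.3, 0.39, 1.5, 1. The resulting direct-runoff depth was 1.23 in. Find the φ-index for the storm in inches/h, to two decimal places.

Only the 3 blocks with intensity above φ contribute runoff: 1.3, 1.5, 1 in/h.
Σ(I−φ)·Δt = d  ⇒  (1.3+1.5+1 − 3φ)·0.5 = 1.23
φ = (3.800 − 1.23/0.5) / 3 = 0.45 in/h.

φ ≈ 0.45 in/h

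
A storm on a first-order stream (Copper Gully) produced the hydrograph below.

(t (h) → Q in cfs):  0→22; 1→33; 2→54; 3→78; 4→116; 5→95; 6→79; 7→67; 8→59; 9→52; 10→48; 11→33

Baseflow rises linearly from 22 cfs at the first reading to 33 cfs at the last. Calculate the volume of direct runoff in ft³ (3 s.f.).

V ≈ 1.46 × 10^6 ft³

Direct-runoff ordinates (Q − Q_b): 0.00, 10.00, 30.00, 53.00, 90.00, 68.00, 51.00, 38.00, 29.00, 21.00, 16.00, 0.00 cfs.
ΣQ_DR = 406.0 cfs.
With Δt = 1 h = 3600 s, V = ΣQ_DR · Δt = 406.0 × 3600 = 1.46 × 10^6 ft³.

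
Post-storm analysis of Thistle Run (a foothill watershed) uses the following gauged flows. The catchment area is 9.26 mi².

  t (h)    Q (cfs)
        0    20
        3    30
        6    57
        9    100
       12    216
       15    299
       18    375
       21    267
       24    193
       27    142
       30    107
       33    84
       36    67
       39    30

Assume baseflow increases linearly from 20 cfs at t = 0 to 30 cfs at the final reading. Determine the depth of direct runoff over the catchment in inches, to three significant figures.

d ≈ 0.822 in

Direct runoff: 0.00, 9.23, 35.46, 77.69, 192.92, 275.15, 350.38, 241.62, 166.85, 115.08, 79.31, 55.54, 37.77, 0.00 cfs; ΣQ_DR = 1637 cfs.
V = ΣQ_DR · Δt = 1637 × 10800 s = 1.768 × 10^7 ft³.
Over A = 9.26 mi², depth = V / A = 0.822 in.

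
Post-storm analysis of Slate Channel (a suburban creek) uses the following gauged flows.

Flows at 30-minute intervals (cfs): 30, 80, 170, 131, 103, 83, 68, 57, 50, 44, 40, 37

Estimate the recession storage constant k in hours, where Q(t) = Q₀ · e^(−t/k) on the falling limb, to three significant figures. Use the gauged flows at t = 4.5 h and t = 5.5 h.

k ≈ 5.77 h

On the falling limb, Q drops from 44 to 37 cfs between t = 4.5 h and t = 5.5 h (Δt = 1 h).
k = −Δt / ln(Q₂/Q₁) = −1 / ln(37/44) = 5.77 h.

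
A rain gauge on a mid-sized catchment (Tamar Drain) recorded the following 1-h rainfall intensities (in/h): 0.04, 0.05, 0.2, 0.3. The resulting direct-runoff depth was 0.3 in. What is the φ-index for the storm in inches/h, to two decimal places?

φ ≈ 0.10 in/h

Only the 2 blocks with intensity above φ contribute runoff: 0.2, 0.3 in/h.
Σ(I−φ)·Δt = d  ⇒  (0.2+0.3 − 2φ)·1 = 0.3
φ = (0.5000 − 0.3/1) / 2 = 0.10 in/h.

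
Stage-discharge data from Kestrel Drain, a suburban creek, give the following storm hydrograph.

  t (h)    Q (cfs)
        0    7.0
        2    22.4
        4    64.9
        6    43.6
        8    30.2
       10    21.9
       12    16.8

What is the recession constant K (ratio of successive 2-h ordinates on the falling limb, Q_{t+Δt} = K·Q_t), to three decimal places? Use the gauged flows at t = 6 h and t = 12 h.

Using the recession-limb readings at t = 6 h and t = 12 h: Q falls from 43.6 to 16.8 cfs over 3 intervals.
K = (Q₂/Q₁)^(1/3) = (16.8/43.6)^(1/3) = 0.728.

K ≈ 0.728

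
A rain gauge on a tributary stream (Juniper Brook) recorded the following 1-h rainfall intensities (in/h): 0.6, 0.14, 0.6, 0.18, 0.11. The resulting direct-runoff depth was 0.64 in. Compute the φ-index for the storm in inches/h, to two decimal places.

φ ≈ 0.28 in/h

Only the 2 blocks with intensity above φ contribute runoff: 0.6, 0.6 in/h.
Σ(I−φ)·Δt = d  ⇒  (0.6+0.6 − 2φ)·1 = 0.64
φ = (1.200 − 0.64/1) / 2 = 0.28 in/h.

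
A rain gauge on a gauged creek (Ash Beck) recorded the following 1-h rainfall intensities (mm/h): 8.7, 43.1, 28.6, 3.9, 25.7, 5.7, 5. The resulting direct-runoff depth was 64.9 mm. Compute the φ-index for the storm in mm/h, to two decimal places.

φ ≈ 10.83 mm/h

Only the 3 blocks with intensity above φ contribute runoff: 43.1, 28.6, 25.7 mm/h.
Σ(I−φ)·Δt = d  ⇒  (43.1+28.6+25.7 − 3φ)·1 = 64.9
φ = (97.40 − 64.9/1) / 3 = 10.83 mm/h.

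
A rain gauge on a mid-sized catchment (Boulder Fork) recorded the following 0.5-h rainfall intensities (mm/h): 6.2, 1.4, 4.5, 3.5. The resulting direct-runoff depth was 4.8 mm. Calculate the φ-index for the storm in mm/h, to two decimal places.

φ ≈ 1.53 mm/h

Only the 3 blocks with intensity above φ contribute runoff: 6.2, 4.5, 3.5 mm/h.
Σ(I−φ)·Δt = d  ⇒  (6.2+4.5+3.5 − 3φ)·0.5 = 4.8
φ = (14.20 − 4.8/0.5) / 3 = 1.53 mm/h.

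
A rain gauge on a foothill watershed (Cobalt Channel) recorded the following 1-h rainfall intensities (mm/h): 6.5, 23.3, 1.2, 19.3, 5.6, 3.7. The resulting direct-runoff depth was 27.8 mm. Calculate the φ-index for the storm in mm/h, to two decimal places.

φ ≈ 7.40 mm/h

Only the 2 blocks with intensity above φ contribute runoff: 23.3, 19.3 mm/h.
Σ(I−φ)·Δt = d  ⇒  (23.3+19.3 − 2φ)·1 = 27.8
φ = (42.60 − 27.8/1) / 2 = 7.40 mm/h.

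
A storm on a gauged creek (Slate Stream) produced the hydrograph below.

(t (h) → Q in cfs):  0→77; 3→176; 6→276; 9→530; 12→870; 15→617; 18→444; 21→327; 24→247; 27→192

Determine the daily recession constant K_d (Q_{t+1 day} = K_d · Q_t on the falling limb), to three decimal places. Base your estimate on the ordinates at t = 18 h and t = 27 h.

Between t = 18 h and t = 27 h the flow falls from 444 to 192 cfs over 3×3 h = 9 h.
Per-interval ratio K = (192/444)^(1/3) = 0.7562; K_d = K^(24/3) = 0.107.

K_d ≈ 0.107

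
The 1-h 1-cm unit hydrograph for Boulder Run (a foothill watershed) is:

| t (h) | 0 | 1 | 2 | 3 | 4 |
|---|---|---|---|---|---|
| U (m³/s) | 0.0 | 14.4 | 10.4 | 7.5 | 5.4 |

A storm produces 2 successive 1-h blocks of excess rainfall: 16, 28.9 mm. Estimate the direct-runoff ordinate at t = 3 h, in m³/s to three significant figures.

By discrete convolution, Q_j = Σ (P_i / 10 mm) · U_{j−i}.
At t = 3 h (j=3): Q = (16/10)·7.5 + (28.9/10)·10.4 = 42.1 m³/s.

Q ≈ 42.1 m³/s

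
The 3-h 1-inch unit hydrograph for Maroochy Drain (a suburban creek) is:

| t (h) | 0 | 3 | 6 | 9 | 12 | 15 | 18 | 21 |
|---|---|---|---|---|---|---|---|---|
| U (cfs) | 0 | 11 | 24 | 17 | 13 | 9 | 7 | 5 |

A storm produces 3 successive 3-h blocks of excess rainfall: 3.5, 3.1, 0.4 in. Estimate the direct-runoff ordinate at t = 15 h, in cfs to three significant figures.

By discrete convolution, Q_j = Σ (P_i / 1 in) · U_{j−i}.
At t = 15 h (j=5): Q = (3.5/1)·9 + (3.1/1)·13 + (0.4/1)·17 = 78.6 cfs.

Q ≈ 78.6 cfs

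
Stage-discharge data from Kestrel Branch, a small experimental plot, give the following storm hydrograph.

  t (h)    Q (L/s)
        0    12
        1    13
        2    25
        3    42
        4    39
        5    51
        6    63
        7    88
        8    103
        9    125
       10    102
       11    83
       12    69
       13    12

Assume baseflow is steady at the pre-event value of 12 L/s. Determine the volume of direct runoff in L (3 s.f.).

Direct-runoff ordinates (Q − Q_b): 0.0, 1.0, 13.0, 30.0, 27.0, 39.0, 51.0, 76.0, 91.0, 113.0, 90.0, 71.0, 57.0, 0.0 L/s.
ΣQ_DR = 659.0 L/s.
With Δt = 1 h = 3600 s, V = ΣQ_DR · Δt = 659.0 × 3600 = 2.37 × 10^6 L.

V ≈ 2.37 × 10^6 L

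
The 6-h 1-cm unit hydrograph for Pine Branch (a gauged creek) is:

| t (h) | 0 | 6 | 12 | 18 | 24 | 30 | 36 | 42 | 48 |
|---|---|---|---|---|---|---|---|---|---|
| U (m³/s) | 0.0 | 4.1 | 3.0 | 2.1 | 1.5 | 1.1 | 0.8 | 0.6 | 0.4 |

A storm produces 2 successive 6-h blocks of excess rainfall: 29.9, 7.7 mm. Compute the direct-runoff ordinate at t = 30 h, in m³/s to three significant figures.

Q ≈ 4.44 m³/s

By discrete convolution, Q_j = Σ (P_i / 10 mm) · U_{j−i}.
At t = 30 h (j=5): Q = (29.9/10)·1.1 + (7.7/10)·1.5 = 4.44 m³/s.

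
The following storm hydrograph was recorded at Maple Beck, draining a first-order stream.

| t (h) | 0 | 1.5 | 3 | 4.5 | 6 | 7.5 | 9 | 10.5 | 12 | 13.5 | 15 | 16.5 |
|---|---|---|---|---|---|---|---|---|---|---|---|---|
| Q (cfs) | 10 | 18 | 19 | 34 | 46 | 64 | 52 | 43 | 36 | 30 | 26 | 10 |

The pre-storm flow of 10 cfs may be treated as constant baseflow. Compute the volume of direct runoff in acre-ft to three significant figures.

V ≈ 33.2 acre-ft

Direct-runoff ordinates (Q − Q_b): 0.0, 8.0, 9.0, 24.0, 36.0, 54.0, 42.0, 33.0, 26.0, 20.0, 16.0, 0.0 cfs.
ΣQ_DR = 268.0 cfs.
With Δt = 1.5 h = 5400 s, V = ΣQ_DR · Δt = 268.0 × 5400 = 1.45 × 10^6 ft³ = 33.2 acre-ft.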